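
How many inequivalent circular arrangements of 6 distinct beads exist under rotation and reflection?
(6-1)!/2 = 120/2 = 60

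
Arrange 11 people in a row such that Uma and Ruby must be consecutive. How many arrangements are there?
Treat the 2 as one block: (11-2+1)! × 2! = 3628800 × 2 = 7257600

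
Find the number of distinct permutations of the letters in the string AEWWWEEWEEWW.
12! / (1! × 6! × 5!) = 5544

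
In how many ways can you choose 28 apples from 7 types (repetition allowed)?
C(28+7-1, 7-1) = C(34, 6) = 1344904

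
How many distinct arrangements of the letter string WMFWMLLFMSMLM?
13! / (5! × 2! × 3! × 1! × 2!) = 2162160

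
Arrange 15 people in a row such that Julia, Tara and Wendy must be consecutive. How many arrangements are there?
Treat the 3 as one block: (15-3+1)! × 3! = 6227020800 × 6 = 37362124800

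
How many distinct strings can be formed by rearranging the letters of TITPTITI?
8! / (3! × 4! × 1!) = 280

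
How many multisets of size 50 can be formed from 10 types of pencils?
C(50+10-1, 10-1) = C(59, 9) = 12565671261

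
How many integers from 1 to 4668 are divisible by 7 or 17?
⌊4668/7⌋ + ⌊4668/17⌋ - ⌊4668/119⌋ = 666 + 274 - 39 = 901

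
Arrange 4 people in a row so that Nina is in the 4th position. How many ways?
Fix one position: (4-1)! = 6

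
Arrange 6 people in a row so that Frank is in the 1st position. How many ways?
Fix one position: (6-1)! = 120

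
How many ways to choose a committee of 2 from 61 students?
C(61,2) = 61!/(2!×59!) = 1830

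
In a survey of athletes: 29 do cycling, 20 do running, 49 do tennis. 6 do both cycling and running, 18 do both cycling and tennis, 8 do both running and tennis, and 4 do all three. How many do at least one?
|A∪B∪C| = 29+20+49-6-18-8+4 = 70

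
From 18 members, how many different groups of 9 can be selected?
C(18,9) = 18!/(9!×9!) = 48620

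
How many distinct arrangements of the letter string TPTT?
4! / (1! × 3!) = 4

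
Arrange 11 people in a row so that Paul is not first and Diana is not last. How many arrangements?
By inclusion-exclusion: 11! - 2×(11-1)! + (11-2)! = 39916800 - 7257600 + 362880 = 33022080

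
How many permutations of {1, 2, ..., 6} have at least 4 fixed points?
Exactly j fixed points: C(6,j)·!(6-j); sum over j ≥ 4 (derangement numbers via !m = (m-1)·(!(m-1) + !(m-2)): !0..!2 = 1, 0, 1). Σ_{j=4}^{6} C(6,j)·!(6-j) = C(6,4)·!2 + C(6,5)·!1 + C(6,6)·!0 = 15·1 + 6·0 + 1·1 = 16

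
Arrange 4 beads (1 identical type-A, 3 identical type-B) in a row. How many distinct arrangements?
4! / (1! × 3!) = 4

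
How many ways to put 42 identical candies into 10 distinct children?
C(42+10-1, 10-1) = C(51, 9) = 3042312350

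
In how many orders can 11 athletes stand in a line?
11! = 39916800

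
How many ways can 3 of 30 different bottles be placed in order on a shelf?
P(30,3) = 30!/(30-3)! = 24360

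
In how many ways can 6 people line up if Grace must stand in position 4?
Fix one position: (6-1)! = 120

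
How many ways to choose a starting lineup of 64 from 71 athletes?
C(71,64) = 71!/(64!×7!) = 1329890705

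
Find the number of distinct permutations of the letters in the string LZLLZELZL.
9! / (3! × 1! × 5!) = 504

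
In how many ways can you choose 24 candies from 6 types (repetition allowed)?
C(24+6-1, 6-1) = C(29, 5) = 118755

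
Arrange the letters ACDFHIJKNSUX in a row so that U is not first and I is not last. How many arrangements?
By inclusion-exclusion: 12! - 2×(12-1)! + (12-2)! = 479001600 - 79833600 + 3628800 = 402796800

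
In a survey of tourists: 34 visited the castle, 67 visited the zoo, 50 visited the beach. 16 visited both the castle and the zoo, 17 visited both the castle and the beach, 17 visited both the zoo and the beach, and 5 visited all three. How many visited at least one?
|A∪B∪C| = 34+67+50-16-17-17+5 = 106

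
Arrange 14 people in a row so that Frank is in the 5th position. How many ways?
Fix one position: (14-1)! = 6227020800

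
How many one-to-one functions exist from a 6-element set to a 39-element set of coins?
P(39,6) = 39!/(39-6)! = 2349088560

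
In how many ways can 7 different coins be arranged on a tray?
7! = 5040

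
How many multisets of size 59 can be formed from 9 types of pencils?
C(59+9-1, 9-1) = C(67, 8) = 6522361560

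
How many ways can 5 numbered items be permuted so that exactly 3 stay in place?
Choose the 3 fixed points C(5,3) = 10, derange the rest: !2 = Σ_{j=0}^{2} (-1)^j·2!/j! = 2 - 2 + 1 = 1. Product = 10 × 1 = 10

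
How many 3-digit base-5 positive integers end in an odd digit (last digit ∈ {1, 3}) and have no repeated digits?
Last∈{1,3}. Last=0: 0. Last nonzero: 2×3×P(3,1) = 18. Total = 18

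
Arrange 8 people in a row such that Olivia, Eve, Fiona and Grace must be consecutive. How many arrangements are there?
Treat the 4 as one block: (8-4+1)! × 4! = 120 × 24 = 2880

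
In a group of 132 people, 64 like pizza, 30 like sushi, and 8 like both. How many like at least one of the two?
|A∪B| = |A| + |B| - |A∩B| = 64 + 30 - 8 = 86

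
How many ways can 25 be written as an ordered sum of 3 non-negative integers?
C(25+3-1, 3-1) = C(27, 2) = 351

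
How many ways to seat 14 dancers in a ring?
Circular: fix one position, arrange the rest. (14-1)! = 6227020800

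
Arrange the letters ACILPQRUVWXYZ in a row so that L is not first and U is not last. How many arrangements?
By inclusion-exclusion: 13! - 2×(13-1)! + (13-2)! = 6227020800 - 958003200 + 39916800 = 5308934400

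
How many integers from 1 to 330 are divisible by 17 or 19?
⌊330/17⌋ + ⌊330/19⌋ - ⌊330/323⌋ = 19 + 17 - 1 = 35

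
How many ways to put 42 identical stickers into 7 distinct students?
C(42+7-1, 7-1) = C(48, 6) = 12271512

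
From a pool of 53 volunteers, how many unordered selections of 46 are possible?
C(53,46) = 53!/(46!×7!) = 154143080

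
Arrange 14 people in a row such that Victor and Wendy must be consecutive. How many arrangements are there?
Treat the 2 as one block: (14-2+1)! × 2! = 6227020800 × 2 = 12454041600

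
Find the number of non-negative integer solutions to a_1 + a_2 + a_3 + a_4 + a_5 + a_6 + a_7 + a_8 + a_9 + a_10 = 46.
C(46+10-1, 10-1) = C(55, 9) = 6358402050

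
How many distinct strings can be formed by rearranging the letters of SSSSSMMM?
8! / (5! × 3!) = 56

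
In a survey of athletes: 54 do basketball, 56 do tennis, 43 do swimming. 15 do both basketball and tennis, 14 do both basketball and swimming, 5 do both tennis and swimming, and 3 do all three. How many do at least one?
|A∪B∪C| = 54+56+43-15-14-5+3 = 122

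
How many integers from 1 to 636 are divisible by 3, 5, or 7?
⌊636/3⌋+⌊636/5⌋+⌊636/7⌋ - ⌊636/15⌋-⌊636/21⌋-⌊636/35⌋ + ⌊636/105⌋ = 212+127+90 - 42-30-18 + 6 = 345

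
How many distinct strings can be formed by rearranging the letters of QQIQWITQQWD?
11! / (2! × 2! × 1! × 5! × 1!) = 83160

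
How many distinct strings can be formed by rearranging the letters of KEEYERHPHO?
10! / (1! × 1! × 1! × 1! × 3! × 2! × 1!) = 302400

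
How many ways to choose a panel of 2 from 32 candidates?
C(32,2) = 32!/(2!×30!) = 496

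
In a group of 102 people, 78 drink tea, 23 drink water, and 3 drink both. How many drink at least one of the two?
|A∪B| = |A| + |B| - |A∩B| = 78 + 23 - 3 = 98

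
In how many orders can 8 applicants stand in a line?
8! = 40320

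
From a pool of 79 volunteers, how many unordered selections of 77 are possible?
C(79,77) = 79!/(77!×2!) = 3081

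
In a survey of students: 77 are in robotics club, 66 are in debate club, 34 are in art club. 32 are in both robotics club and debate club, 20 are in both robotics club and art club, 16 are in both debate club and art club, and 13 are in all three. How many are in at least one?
|A∪B∪C| = 77+66+34-32-20-16+13 = 122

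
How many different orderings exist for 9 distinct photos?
9! = 362880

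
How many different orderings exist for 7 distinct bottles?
7! = 5040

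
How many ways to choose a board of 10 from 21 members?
C(21,10) = 21!/(10!×11!) = 352716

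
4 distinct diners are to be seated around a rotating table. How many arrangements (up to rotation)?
Circular: fix one position, arrange the rest. (4-1)! = 6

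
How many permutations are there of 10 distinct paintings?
10! = 3628800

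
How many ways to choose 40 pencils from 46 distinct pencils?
C(46,40) = 46!/(40!×6!) = 9366819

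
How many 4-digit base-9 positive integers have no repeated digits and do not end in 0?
Last digit: 8 nonzero choices. First digit: 7 (nonzero, ≠last). Middle 2: P(7,2) = 42. Total = 2352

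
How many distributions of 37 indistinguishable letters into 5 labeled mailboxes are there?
C(37+5-1, 5-1) = C(41, 4) = 101270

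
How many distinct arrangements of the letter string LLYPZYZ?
7! / (2! × 2! × 1! × 2!) = 630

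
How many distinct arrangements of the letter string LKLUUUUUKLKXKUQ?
15! / (1! × 3! × 1! × 6! × 4!) = 12612600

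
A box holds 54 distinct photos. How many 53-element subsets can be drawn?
C(54,53) = 54!/(53!×1!) = 54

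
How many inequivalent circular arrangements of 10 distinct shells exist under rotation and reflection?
(10-1)!/2 = 362880/2 = 181440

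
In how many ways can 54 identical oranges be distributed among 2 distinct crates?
C(54+2-1, 2-1) = C(55, 1) = 55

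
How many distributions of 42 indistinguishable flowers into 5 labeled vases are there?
C(42+5-1, 5-1) = C(46, 4) = 163185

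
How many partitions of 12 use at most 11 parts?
By conjugation, equals partitions of 12 into parts ≤ 11. Let r_j(i) = number of partitions of i into parts ≤ j, for i = 0..12. r_1(i) = 1 for all i; r_j(i) = r_{j-1}(i) + r_j(i-j). Rows j = 2..11: ≤2: 1 1 2 2 3 3 4 4 5 5 6 6 7; ≤3: 1 1 2 3 4 5 7 8 10 12 14 16 19; ≤4: 1 1 2 3 5 6 9 11 15 18 23 27 34; ≤5: 1 1 2 3 5 7 10 13 18 23 30 37 47; ≤6: 1 1 2 3 5 7 11 14 20 26 35 44 58; ≤7: 1 1 2 3 5 7 11 15 21 28 38 49 65; ≤8: 1 1 2 3 5 7 11 15 22 29 40 52 70; ≤9: 1 1 2 3 5 7 11 15 22 30 41 54 73; ≤10: 1 1 2 3 5 7 11 15 22 30 42 55 75; ≤11: 1 1 2 3 5 7 11 15 22 30 42 56 76. r_11(12) = 76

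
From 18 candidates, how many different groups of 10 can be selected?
C(18,10) = 18!/(10!×8!) = 43758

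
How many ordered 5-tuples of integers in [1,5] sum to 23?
Coefficient of x^23 in (x + x² + ... + x^5)^5. By inclusion-exclusion on dice exceeding 5: Σ_j (-1)^j C(5,j)·C(23-1-5j, 4) = C(5,0)·C(22,4) - C(5,1)·C(17,4) + C(5,2)·C(12,4) - C(5,3)·C(7,4) = 1·7315 - 5·2380 + 10·495 - 10·35 = 15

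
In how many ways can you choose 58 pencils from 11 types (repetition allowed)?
C(58+11-1, 11-1) = C(68, 10) = 290752384208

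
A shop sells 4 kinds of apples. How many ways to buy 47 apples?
C(47+4-1, 4-1) = C(50, 3) = 19600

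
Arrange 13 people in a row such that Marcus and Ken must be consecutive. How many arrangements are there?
Treat the 2 as one block: (13-2+1)! × 2! = 479001600 × 2 = 958003200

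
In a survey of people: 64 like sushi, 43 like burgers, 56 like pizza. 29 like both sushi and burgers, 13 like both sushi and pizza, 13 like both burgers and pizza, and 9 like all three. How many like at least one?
|A∪B∪C| = 64+43+56-29-13-13+9 = 117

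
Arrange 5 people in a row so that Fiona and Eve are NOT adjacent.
Total - adjacent = 5! - (5-1)!×2 = 120 - 48 = 72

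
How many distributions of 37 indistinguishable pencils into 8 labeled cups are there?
C(37+8-1, 8-1) = C(44, 7) = 38320568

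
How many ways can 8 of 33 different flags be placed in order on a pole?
P(33,8) = 33!/(33-8)! = 559809169920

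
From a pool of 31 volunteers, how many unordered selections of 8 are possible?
C(31,8) = 31!/(8!×23!) = 7888725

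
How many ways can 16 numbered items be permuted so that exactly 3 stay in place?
Choose the 3 fixed points C(16,3) = 560, derange the rest: !13 = Σ_{j=0}^{13} (-1)^j·13!/j! = 6227020800 - 6227020800 + 3113510400 - 1037836800 + 259459200 - 51891840 + 8648640 - 1235520 + 154440 - 17160 + 1716 - 156 + 13 - 1 = 2290792932. Product = 560 × 2290792932 = 1282844041920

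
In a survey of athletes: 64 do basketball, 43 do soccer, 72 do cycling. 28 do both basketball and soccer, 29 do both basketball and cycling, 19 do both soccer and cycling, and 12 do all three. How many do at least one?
|A∪B∪C| = 64+43+72-28-29-19+12 = 115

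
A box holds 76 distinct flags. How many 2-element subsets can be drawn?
C(76,2) = 76!/(2!×74!) = 2850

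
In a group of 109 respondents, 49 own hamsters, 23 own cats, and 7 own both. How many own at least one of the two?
|A∪B| = |A| + |B| - |A∩B| = 49 + 23 - 7 = 65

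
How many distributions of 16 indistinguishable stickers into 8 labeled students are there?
C(16+8-1, 8-1) = C(23, 7) = 245157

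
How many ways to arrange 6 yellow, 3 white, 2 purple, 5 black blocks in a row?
16! / (6! × 3! × 2! × 5!) = 20180160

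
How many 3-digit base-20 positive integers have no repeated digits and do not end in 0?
Last digit: 19 nonzero choices. First digit: 18 (nonzero, ≠last). Middle 1: P(18,1) = 18. Total = 6156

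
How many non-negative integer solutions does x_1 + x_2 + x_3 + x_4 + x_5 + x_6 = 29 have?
C(29+6-1, 6-1) = C(34, 5) = 278256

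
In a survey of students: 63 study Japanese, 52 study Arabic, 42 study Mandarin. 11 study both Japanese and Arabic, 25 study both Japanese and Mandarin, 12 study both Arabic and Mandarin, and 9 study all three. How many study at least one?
|A∪B∪C| = 63+52+42-11-25-12+9 = 118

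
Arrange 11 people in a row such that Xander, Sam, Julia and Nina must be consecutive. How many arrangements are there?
Treat the 4 as one block: (11-4+1)! × 4! = 40320 × 24 = 967680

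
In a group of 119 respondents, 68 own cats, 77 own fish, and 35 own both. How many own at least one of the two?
|A∪B| = |A| + |B| - |A∩B| = 68 + 77 - 35 = 110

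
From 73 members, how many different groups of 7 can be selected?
C(73,7) = 73!/(7!×66!) = 1629348612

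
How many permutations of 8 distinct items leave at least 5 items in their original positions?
Exactly j fixed points: C(8,j)·!(8-j); sum over j ≥ 5 (derangement numbers via !m = (m-1)·(!(m-1) + !(m-2)): !0..!3 = 1, 0, 1, 2). Σ_{j=5}^{8} C(8,j)·!(8-j) = C(8,5)·!3 + C(8,6)·!2 + C(8,7)·!1 + C(8,8)·!0 = 56·2 + 28·1 + 8·0 + 1·1 = 141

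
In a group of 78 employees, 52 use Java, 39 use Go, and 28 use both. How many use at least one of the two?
|A∪B| = |A| + |B| - |A∩B| = 52 + 39 - 28 = 63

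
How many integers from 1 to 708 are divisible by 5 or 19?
⌊708/5⌋ + ⌊708/19⌋ - ⌊708/95⌋ = 141 + 37 - 7 = 171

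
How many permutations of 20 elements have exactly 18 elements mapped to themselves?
Choose the 18 fixed points C(20,18) = 190, derange the rest: !2 = Σ_{j=0}^{2} (-1)^j·2!/j! = 2 - 2 + 1 = 1. Product = 190 × 1 = 190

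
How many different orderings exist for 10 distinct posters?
10! = 3628800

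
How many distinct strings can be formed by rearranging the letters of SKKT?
4! / (1! × 2! × 1!) = 12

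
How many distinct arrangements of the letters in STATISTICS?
10! / (3! × 3! × 1! × 2! × 1!) = 50400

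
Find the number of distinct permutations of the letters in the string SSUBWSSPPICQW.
13! / (2! × 1! × 1! × 4! × 2! × 1! × 1! × 1!) = 64864800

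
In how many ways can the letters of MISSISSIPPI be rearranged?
11! / (1! × 4! × 4! × 2!) = 34650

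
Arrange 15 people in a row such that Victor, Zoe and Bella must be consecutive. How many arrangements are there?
Treat the 3 as one block: (15-3+1)! × 3! = 6227020800 × 6 = 37362124800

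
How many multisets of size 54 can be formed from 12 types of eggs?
C(54+12-1, 12-1) = C(65, 11) = 895068996640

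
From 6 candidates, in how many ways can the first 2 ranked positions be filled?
P(6,2) = 6!/(6-2)! = 30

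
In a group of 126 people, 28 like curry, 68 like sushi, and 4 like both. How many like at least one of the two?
|A∪B| = |A| + |B| - |A∩B| = 28 + 68 - 4 = 92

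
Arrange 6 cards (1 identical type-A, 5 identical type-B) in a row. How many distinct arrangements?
6! / (1! × 5!) = 6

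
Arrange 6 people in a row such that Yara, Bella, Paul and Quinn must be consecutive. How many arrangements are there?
Treat the 4 as one block: (6-4+1)! × 4! = 6 × 24 = 144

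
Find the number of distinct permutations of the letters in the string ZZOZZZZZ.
8! / (7! × 1!) = 8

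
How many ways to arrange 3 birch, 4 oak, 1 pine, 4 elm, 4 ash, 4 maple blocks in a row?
20! / (3! × 4! × 1! × 4! × 4! × 4!) = 1222160940000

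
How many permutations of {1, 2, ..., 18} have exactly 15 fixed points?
Choose the 15 fixed points C(18,15) = 816, derange the rest: !3 = Σ_{j=0}^{3} (-1)^j·3!/j! = 6 - 6 + 3 - 1 = 2. Product = 816 × 2 = 1632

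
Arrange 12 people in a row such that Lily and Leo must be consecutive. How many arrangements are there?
Treat the 2 as one block: (12-2+1)! × 2! = 39916800 × 2 = 79833600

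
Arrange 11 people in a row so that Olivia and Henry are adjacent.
Treat as block: (11-1)! × 2! = 3628800 × 2 = 7257600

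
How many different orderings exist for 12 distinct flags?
12! = 479001600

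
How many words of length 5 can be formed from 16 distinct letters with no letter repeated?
P(16,5) = 16!/(16-5)! = 524160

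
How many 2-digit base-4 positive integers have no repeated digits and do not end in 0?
Last digit: 3 nonzero choices. First digit: 2 (nonzero, ≠last). Middle 0: P(2,0) = 1. Total = 6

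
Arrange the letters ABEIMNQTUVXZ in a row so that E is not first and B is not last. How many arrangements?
By inclusion-exclusion: 12! - 2×(12-1)! + (12-2)! = 479001600 - 79833600 + 3628800 = 402796800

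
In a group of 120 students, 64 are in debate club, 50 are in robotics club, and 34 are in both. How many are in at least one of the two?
|A∪B| = |A| + |B| - |A∩B| = 64 + 50 - 34 = 80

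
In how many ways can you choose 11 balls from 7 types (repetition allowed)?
C(11+7-1, 7-1) = C(17, 6) = 12376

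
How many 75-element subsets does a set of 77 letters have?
C(77,75) = 77!/(75!×2!) = 2926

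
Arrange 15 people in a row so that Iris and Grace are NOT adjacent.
Total - adjacent = 15! - (15-1)!×2 = 1307674368000 - 174356582400 = 1133317785600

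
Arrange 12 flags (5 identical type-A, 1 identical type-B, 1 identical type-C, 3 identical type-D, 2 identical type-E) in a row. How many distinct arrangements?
12! / (5! × 1! × 1! × 3! × 2!) = 332640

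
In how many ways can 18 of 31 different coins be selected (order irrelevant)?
C(31,18) = 31!/(18!×13!) = 206253075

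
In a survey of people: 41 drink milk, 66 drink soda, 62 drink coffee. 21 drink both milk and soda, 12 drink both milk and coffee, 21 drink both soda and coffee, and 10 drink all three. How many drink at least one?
|A∪B∪C| = 41+66+62-21-12-21+10 = 125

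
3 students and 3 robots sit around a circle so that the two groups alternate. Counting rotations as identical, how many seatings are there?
Fix one of the students: (3-1)! ways for the remaining students, × 3! ways for the robots = 2 × 6 = 12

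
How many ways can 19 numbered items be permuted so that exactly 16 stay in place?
Choose the 16 fixed points C(19,16) = 969, derange the rest: !3 = Σ_{j=0}^{3} (-1)^j·3!/j! = 6 - 6 + 3 - 1 = 2. Product = 969 × 2 = 1938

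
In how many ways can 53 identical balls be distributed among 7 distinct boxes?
C(53+7-1, 7-1) = C(59, 6) = 45057474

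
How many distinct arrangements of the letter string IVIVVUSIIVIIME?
14! / (6! × 1! × 1! × 1! × 4! × 1!) = 5045040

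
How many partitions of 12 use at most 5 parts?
By conjugation, equals partitions of 12 into parts ≤ 5. Let r_j(i) = number of partitions of i into parts ≤ j, for i = 0..12. r_1(i) = 1 for all i; r_j(i) = r_{j-1}(i) + r_j(i-j). Rows j = 2..5: ≤2: 1 1 2 2 3 3 4 4 5 5 6 6 7; ≤3: 1 1 2 3 4 5 7 8 10 12 14 16 19; ≤4: 1 1 2 3 5 6 9 11 15 18 23 27 34; ≤5: 1 1 2 3 5 7 10 13 18 23 30 37 47. r_5(12) = 47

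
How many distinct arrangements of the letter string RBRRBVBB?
8! / (3! × 4! × 1!) = 280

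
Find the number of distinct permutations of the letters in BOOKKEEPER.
10! / (1! × 2! × 2! × 3! × 1! × 1!) = 151200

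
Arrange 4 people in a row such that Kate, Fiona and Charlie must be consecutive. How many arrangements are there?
Treat the 3 as one block: (4-3+1)! × 3! = 2 × 6 = 12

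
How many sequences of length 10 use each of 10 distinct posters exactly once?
10! = 3628800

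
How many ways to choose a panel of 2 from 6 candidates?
C(6,2) = 6!/(2!×4!) = 15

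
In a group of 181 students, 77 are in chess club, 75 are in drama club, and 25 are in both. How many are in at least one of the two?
|A∪B| = |A| + |B| - |A∩B| = 77 + 75 - 25 = 127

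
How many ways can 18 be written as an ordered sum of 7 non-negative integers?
C(18+7-1, 7-1) = C(24, 6) = 134596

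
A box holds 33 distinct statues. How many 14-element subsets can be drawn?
C(33,14) = 33!/(14!×19!) = 818809200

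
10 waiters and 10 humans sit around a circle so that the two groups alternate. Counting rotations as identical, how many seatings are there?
Fix one of the waiters: (10-1)! ways for the remaining waiters, × 10! ways for the humans = 362880 × 3628800 = 1316818944000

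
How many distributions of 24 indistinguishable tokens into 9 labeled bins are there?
C(24+9-1, 9-1) = C(32, 8) = 10518300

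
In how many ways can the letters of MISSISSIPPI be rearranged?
11! / (1! × 4! × 4! × 2!) = 34650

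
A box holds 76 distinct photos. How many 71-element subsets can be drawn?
C(76,71) = 76!/(71!×5!) = 18474840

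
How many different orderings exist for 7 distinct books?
7! = 5040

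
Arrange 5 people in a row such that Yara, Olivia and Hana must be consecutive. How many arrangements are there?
Treat the 3 as one block: (5-3+1)! × 3! = 6 × 6 = 36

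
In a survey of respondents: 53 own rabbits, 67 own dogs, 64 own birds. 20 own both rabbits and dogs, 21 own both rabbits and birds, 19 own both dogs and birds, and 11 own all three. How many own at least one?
|A∪B∪C| = 53+67+64-20-21-19+11 = 135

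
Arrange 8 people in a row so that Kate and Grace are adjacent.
Treat as block: (8-1)! × 2! = 5040 × 2 = 10080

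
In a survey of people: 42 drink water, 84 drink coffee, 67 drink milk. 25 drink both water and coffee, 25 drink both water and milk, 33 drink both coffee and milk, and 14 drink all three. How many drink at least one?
|A∪B∪C| = 42+84+67-25-25-33+14 = 124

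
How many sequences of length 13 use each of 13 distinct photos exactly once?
13! = 6227020800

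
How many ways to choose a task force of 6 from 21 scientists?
C(21,6) = 21!/(6!×15!) = 54264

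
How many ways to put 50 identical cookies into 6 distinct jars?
C(50+6-1, 6-1) = C(55, 5) = 3478761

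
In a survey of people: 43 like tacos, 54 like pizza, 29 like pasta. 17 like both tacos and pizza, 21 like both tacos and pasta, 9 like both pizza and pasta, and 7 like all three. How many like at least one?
|A∪B∪C| = 43+54+29-17-21-9+7 = 86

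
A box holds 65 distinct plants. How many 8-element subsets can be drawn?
C(65,8) = 65!/(8!×57!) = 5047381560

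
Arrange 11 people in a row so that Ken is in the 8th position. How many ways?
Fix one position: (11-1)! = 3628800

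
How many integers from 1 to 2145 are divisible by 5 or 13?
⌊2145/5⌋ + ⌊2145/13⌋ - ⌊2145/65⌋ = 429 + 165 - 33 = 561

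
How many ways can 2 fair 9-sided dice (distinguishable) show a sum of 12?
Coefficient of x^12 in (x + x² + ... + x^9)^2. By inclusion-exclusion on dice exceeding 9: Σ_j (-1)^j C(2,j)·C(12-1-9j, 1) = C(2,0)·C(11,1) - C(2,1)·C(2,1) = 1·11 - 2·2 = 7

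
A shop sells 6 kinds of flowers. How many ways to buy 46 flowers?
C(46+6-1, 6-1) = C(51, 5) = 2349060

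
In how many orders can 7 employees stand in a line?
7! = 5040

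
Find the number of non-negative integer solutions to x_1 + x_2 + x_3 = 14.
C(14+3-1, 3-1) = C(16, 2) = 120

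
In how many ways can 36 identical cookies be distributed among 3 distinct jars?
C(36+3-1, 3-1) = C(38, 2) = 703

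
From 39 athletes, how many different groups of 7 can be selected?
C(39,7) = 39!/(7!×32!) = 15380937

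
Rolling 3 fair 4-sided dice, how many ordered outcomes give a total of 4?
Coefficient of x^4 in (x + x² + ... + x^4)^3. By inclusion-exclusion on dice exceeding 4: Σ_j (-1)^j C(3,j)·C(4-1-4j, 2) = C(3,0)·C(3,2) = 1·3 = 3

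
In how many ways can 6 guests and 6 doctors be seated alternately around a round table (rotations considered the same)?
Fix one of the guests: (6-1)! ways for the remaining guests, × 6! ways for the doctors = 120 × 720 = 86400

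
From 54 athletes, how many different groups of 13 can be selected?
C(54,13) = 54!/(13!×41!) = 1108176102180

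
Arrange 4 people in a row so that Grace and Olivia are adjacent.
Treat as block: (4-1)! × 2! = 6 × 2 = 12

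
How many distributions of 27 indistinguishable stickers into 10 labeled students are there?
C(27+10-1, 10-1) = C(36, 9) = 94143280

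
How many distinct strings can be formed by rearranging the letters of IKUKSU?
6! / (1! × 2! × 1! × 2!) = 180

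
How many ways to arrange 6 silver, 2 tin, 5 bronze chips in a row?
13! / (6! × 2! × 5!) = 36036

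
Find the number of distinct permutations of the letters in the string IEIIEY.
6! / (3! × 2! × 1!) = 60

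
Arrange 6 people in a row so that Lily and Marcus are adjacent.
Treat as block: (6-1)! × 2! = 120 × 2 = 240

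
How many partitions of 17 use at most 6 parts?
By conjugation, equals partitions of 17 into parts ≤ 6. Let r_j(i) = number of partitions of i into parts ≤ j, for i = 0..17. r_1(i) = 1 for all i; r_j(i) = r_{j-1}(i) + r_j(i-j). Rows j = 2..6: ≤2: 1 1 2 2 3 3 4 4 5 5 6 6 7 7 8 8 9 9; ≤3: 1 1 2 3 4 5 7 8 10 12 14 16 19 21 24 27 30 33; ≤4: 1 1 2 3 5 6 9 11 15 18 23 27 34 39 47 54 64 72; ≤5: 1 1 2 3 5 7 10 13 18 23 30 37 47 57 70 84 101 119; ≤6: 1 1 2 3 5 7 11 14 20 26 35 44 58 71 90 110 136 163. r_6(17) = 163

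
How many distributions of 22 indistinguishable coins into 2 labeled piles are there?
C(22+2-1, 2-1) = C(23, 1) = 23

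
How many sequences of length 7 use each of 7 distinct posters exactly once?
7! = 5040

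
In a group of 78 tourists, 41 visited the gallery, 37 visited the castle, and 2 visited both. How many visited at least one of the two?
|A∪B| = |A| + |B| - |A∩B| = 41 + 37 - 2 = 76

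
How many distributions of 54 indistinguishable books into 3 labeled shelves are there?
C(54+3-1, 3-1) = C(56, 2) = 1540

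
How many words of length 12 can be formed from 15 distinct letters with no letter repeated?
P(15,12) = 15!/(15-12)! = 217945728000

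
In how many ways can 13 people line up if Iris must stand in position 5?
Fix one position: (13-1)! = 479001600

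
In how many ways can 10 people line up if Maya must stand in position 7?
Fix one position: (10-1)! = 362880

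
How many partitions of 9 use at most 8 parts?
By conjugation, equals partitions of 9 into parts ≤ 8. Let r_j(i) = number of partitions of i into parts ≤ j, for i = 0..9. r_1(i) = 1 for all i; r_j(i) = r_{j-1}(i) + r_j(i-j). Rows j = 2..8: ≤2: 1 1 2 2 3 3 4 4 5 5; ≤3: 1 1 2 3 4 5 7 8 10 12; ≤4: 1 1 2 3 5 6 9 11 15 18; ≤5: 1 1 2 3 5 7 10 13 18 23; ≤6: 1 1 2 3 5 7 11 14 20 26; ≤7: 1 1 2 3 5 7 11 15 21 28; ≤8: 1 1 2 3 5 7 11 15 22 29. r_8(9) = 29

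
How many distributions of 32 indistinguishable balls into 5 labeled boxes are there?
C(32+5-1, 5-1) = C(36, 4) = 58905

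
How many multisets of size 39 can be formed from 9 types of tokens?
C(39+9-1, 9-1) = C(47, 8) = 314457495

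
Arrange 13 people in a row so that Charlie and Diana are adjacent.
Treat as block: (13-1)! × 2! = 479001600 × 2 = 958003200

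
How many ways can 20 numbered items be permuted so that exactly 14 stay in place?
Choose the 14 fixed points C(20,14) = 38760, derange the rest: !6 = Σ_{j=0}^{6} (-1)^j·6!/j! = 720 - 720 + 360 - 120 + 30 - 6 + 1 = 265. Product = 38760 × 265 = 10271400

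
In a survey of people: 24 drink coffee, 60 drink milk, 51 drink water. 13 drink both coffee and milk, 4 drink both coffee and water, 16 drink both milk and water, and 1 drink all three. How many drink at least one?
|A∪B∪C| = 24+60+51-13-4-16+1 = 103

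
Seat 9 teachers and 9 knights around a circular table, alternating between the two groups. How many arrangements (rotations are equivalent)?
Fix one of the teachers: (9-1)! ways for the remaining teachers, × 9! ways for the knights = 40320 × 362880 = 14631321600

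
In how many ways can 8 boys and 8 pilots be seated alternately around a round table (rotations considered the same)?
Fix one of the boys: (8-1)! ways for the remaining boys, × 8! ways for the pilots = 5040 × 40320 = 203212800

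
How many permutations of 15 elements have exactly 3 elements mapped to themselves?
Choose the 3 fixed points C(15,3) = 455, derange the rest: !12 = Σ_{j=0}^{12} (-1)^j·12!/j! = 479001600 - 479001600 + 239500800 - 79833600 + 19958400 - 3991680 + 665280 - 95040 + 11880 - 1320 + 132 - 12 + 1 = 176214841. Product = 455 × 176214841 = 80177752655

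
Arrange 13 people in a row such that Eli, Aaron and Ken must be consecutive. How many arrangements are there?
Treat the 3 as one block: (13-3+1)! × 3! = 39916800 × 6 = 239500800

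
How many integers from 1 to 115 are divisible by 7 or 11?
⌊115/7⌋ + ⌊115/11⌋ - ⌊115/77⌋ = 16 + 10 - 1 = 25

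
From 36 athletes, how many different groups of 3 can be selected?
C(36,3) = 36!/(3!×33!) = 7140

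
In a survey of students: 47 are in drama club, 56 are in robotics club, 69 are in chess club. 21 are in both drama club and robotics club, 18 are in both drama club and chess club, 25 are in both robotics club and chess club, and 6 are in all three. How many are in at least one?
|A∪B∪C| = 47+56+69-21-18-25+6 = 114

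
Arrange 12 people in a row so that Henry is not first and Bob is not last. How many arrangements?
By inclusion-exclusion: 12! - 2×(12-1)! + (12-2)! = 479001600 - 79833600 + 3628800 = 402796800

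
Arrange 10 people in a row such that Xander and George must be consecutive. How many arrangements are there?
Treat the 2 as one block: (10-2+1)! × 2! = 362880 × 2 = 725760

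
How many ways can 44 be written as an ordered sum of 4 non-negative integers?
C(44+4-1, 4-1) = C(47, 3) = 16215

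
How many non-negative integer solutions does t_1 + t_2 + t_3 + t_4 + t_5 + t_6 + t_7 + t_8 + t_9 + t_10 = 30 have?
C(30+10-1, 10-1) = C(39, 9) = 211915132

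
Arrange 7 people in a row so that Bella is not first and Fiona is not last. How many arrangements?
By inclusion-exclusion: 7! - 2×(7-1)! + (7-2)! = 5040 - 1440 + 120 = 3720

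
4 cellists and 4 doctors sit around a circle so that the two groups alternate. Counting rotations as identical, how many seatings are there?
Fix one of the cellists: (4-1)! ways for the remaining cellists, × 4! ways for the doctors = 6 × 24 = 144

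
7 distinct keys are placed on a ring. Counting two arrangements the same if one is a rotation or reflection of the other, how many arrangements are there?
(7-1)!/2 = 720/2 = 360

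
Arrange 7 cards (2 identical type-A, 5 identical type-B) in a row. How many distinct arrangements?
7! / (2! × 5!) = 21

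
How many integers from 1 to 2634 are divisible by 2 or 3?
⌊2634/2⌋ + ⌊2634/3⌋ - ⌊2634/6⌋ = 1317 + 878 - 439 = 1756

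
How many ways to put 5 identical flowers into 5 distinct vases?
C(5+5-1, 5-1) = C(9, 4) = 126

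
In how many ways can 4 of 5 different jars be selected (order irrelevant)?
C(5,4) = 5!/(4!×1!) = 5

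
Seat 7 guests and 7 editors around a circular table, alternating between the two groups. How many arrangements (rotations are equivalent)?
Fix one of the guests: (7-1)! ways for the remaining guests, × 7! ways for the editors = 720 × 5040 = 3628800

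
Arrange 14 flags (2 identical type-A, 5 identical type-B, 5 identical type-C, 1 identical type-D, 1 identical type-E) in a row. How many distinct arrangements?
14! / (2! × 5! × 5! × 1! × 1!) = 3027024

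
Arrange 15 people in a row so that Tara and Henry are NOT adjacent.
Total - adjacent = 15! - (15-1)!×2 = 1307674368000 - 174356582400 = 1133317785600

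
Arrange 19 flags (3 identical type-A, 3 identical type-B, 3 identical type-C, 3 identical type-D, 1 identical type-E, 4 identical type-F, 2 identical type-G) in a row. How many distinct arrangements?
19! / (3! × 3! × 3! × 3! × 1! × 4! × 2!) = 1955457504000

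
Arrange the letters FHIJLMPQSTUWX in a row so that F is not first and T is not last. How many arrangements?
By inclusion-exclusion: 13! - 2×(13-1)! + (13-2)! = 6227020800 - 958003200 + 39916800 = 5308934400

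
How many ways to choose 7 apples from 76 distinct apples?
C(76,7) = 76!/(7!×69!) = 2186189400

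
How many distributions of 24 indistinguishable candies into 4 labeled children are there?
C(24+4-1, 4-1) = C(27, 3) = 2925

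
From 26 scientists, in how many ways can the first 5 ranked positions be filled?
P(26,5) = 26!/(26-5)! = 7893600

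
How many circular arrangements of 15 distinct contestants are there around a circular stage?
Circular: fix one position, arrange the rest. (15-1)! = 87178291200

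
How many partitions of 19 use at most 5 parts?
By conjugation, equals partitions of 19 into parts ≤ 5. Let r_j(i) = number of partitions of i into parts ≤ j, for i = 0..19. r_1(i) = 1 for all i; r_j(i) = r_{j-1}(i) + r_j(i-j). Rows j = 2..5: ≤2: 1 1 2 2 3 3 4 4 5 5 6 6 7 7 8 8 9 9 10 10; ≤3: 1 1 2 3 4 5 7 8 10 12 14 16 19 21 24 27 30 33 37 40; ≤4: 1 1 2 3 5 6 9 11 15 18 23 27 34 39 47 54 64 72 84 94; ≤5: 1 1 2 3 5 7 10 13 18 23 30 37 47 57 70 84 101 119 141 164. r_5(19) = 164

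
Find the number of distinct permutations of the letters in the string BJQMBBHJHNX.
11! / (3! × 2! × 2! × 1! × 1! × 1! × 1!) = 1663200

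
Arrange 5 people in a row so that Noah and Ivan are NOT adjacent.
Total - adjacent = 5! - (5-1)!×2 = 120 - 48 = 72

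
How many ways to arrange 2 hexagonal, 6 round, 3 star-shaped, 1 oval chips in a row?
12! / (2! × 6! × 3! × 1!) = 55440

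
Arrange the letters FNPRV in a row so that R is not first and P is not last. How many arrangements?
By inclusion-exclusion: 5! - 2×(5-1)! + (5-2)! = 120 - 48 + 6 = 78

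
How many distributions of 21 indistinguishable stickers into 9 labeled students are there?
C(21+9-1, 9-1) = C(29, 8) = 4292145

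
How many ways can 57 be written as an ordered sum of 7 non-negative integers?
C(57+7-1, 7-1) = C(63, 6) = 67945521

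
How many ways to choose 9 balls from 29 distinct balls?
C(29,9) = 29!/(9!×20!) = 10015005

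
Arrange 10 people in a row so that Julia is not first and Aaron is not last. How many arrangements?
By inclusion-exclusion: 10! - 2×(10-1)! + (10-2)! = 3628800 - 725760 + 40320 = 2943360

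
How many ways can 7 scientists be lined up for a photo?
7! = 5040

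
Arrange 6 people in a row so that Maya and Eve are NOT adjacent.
Total - adjacent = 6! - (6-1)!×2 = 720 - 240 = 480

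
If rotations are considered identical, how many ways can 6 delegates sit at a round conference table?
Circular: fix one position, arrange the rest. (6-1)! = 120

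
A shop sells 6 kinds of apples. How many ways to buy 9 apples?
C(9+6-1, 6-1) = C(14, 5) = 2002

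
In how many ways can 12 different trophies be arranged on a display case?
12! = 479001600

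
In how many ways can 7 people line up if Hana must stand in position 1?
Fix one position: (7-1)! = 720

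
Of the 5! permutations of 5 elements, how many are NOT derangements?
Complement of the derangements. !5 = Σ_{j=0}^{5} (-1)^j·5!/j! = 120 - 120 + 60 - 20 + 5 - 1 = 44. 5! - !5 = 120 - 44 = 76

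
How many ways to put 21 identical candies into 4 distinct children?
C(21+4-1, 4-1) = C(24, 3) = 2024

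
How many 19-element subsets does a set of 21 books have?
C(21,19) = 21!/(19!×2!) = 210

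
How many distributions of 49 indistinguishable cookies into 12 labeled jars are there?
C(49+12-1, 12-1) = C(60, 11) = 342700125300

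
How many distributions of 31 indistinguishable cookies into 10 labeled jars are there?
C(31+10-1, 10-1) = C(40, 9) = 273438880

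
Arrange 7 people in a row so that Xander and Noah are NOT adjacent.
Total - adjacent = 7! - (7-1)!×2 = 5040 - 1440 = 3600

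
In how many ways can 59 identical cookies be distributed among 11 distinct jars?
C(59+11-1, 11-1) = C(69, 10) = 340032449328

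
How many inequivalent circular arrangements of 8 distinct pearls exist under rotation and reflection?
(8-1)!/2 = 5040/2 = 2520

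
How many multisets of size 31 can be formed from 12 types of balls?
C(31+12-1, 12-1) = C(42, 11) = 4280561376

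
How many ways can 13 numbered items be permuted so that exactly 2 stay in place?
Choose the 2 fixed points C(13,2) = 78, derange the rest: !11 = Σ_{j=0}^{11} (-1)^j·11!/j! = 39916800 - 39916800 + 19958400 - 6652800 + 1663200 - 332640 + 55440 - 7920 + 990 - 110 + 11 - 1 = 14684570. Product = 78 × 14684570 = 1145396460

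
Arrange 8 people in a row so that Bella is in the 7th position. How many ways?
Fix one position: (8-1)! = 5040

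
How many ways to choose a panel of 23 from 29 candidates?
C(29,23) = 29!/(23!×6!) = 475020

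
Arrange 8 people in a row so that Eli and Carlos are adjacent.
Treat as block: (8-1)! × 2! = 5040 × 2 = 10080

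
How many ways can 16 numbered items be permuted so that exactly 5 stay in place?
Choose the 5 fixed points C(16,5) = 4368, derange the rest: !11 = Σ_{j=0}^{11} (-1)^j·11!/j! = 39916800 - 39916800 + 19958400 - 6652800 + 1663200 - 332640 + 55440 - 7920 + 990 - 110 + 11 - 1 = 14684570. Product = 4368 × 14684570 = 64142201760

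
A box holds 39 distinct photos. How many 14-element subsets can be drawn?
C(39,14) = 39!/(14!×25!) = 15084504396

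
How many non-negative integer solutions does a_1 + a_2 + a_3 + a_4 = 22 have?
C(22+4-1, 4-1) = C(25, 3) = 2300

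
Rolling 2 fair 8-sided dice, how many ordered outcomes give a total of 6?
Coefficient of x^6 in (x + x² + ... + x^8)^2. By inclusion-exclusion on dice exceeding 8: Σ_j (-1)^j C(2,j)·C(6-1-8j, 1) = C(2,0)·C(5,1) = 1·5 = 5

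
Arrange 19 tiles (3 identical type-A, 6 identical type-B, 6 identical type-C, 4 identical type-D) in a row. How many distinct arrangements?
19! / (3! × 6! × 6! × 4!) = 1629547920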